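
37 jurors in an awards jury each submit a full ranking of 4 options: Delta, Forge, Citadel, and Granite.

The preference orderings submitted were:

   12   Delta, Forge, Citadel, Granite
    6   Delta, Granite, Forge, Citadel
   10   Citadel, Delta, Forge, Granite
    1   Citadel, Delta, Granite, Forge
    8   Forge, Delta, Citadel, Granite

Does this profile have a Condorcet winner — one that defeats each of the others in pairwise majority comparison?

Head-to-head results (37 voters total):
Delta vs Forge: Delta wins 29–8.
Delta vs Citadel: Delta wins 26–11.
Delta vs Granite: Delta wins 37–0.
Forge vs Citadel: Forge wins 26–11.
Forge vs Granite: Forge wins 30–7.
Citadel vs Granite: Citadel wins 31–6.
Delta beats each rival — Forge (29–8), Citadel (26–11), Granite (37–0) — so Delta is the Condorcet winner.

Yes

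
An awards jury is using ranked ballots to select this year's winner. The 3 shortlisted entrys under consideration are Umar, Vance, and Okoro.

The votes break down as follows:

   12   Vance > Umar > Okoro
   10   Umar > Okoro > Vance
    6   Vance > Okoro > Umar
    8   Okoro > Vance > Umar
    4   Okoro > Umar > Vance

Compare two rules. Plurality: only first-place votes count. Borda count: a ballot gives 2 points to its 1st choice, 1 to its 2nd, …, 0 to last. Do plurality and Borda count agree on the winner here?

Plurality first-place counts: Umar 10, Vance 18, Okoro 12 → Vance.
Borda totals: Umar 36, Vance 44, Okoro 40 → Vance.
The two rules agree on Vance.

Yes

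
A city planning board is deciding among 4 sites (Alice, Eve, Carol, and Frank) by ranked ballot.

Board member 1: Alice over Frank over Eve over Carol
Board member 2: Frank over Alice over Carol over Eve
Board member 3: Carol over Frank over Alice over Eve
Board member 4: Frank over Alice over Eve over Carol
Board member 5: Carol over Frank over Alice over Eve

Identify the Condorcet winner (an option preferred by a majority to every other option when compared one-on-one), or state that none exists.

Head-to-head results (5 voters total):
Alice vs Eve: Alice wins 5–0.
Alice vs Carol: Alice wins 3–2.
Alice vs Frank: Frank wins 4–1.
Eve vs Carol: Carol wins 3–2.
Eve vs Frank: Frank wins 5–0.
Carol vs Frank: Frank wins 3–2.
Frank beats each rival — Alice (4–1), Eve (5–0), Carol (3–2) — so Frank is the Condorcet winner.

Frank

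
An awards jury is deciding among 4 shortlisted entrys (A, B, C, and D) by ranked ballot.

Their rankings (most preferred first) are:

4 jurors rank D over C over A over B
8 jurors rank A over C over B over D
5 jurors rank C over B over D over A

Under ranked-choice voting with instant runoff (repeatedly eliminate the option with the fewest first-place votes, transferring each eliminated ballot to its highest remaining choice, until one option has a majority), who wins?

C

Round 1: A 8, C 5, D 4, B 0. B has the fewest and is eliminated.
Round 2: A 8, C 5, D 4. D has the fewest and is eliminated.
Round 3: C 9, A 8. C has a majority.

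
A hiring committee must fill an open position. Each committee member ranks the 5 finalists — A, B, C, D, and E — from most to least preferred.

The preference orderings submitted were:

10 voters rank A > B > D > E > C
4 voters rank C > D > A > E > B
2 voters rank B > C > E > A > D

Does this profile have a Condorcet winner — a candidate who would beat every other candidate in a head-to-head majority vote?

Yes

Head-to-head results (16 voters total):
A vs B: A wins 14–2.
A vs C: A wins 10–6.
A vs D: A wins 12–4.
A vs E: A wins 14–2.
B vs C: B wins 12–4.
B vs D: B wins 12–4.
B vs E: B wins 12–4.
C vs D: D wins 10–6.
C vs E: E wins 10–6.
D vs E: D wins 14–2.
A beats each rival — B (14–2), C (10–6), D (12–4), E (14–2) — so A is the Condorcet winner.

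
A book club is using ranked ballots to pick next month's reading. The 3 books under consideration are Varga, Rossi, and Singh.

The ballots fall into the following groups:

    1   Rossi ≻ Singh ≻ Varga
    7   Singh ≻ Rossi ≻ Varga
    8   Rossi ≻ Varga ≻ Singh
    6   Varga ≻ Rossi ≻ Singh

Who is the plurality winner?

First-place vote totals:
  Varga: 6
  Rossi: 9
  Singh: 7
Rossi has the most first-place votes.

Rossi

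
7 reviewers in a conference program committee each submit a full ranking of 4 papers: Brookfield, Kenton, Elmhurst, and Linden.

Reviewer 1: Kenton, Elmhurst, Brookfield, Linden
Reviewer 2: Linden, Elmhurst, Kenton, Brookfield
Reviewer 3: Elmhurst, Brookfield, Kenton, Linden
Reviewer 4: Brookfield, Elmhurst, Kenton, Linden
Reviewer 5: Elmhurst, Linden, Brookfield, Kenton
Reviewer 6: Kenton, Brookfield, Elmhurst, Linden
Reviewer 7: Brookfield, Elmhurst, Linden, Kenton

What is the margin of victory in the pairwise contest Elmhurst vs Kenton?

3

Ballots ranking Elmhurst above Kenton: 5.
Ballots ranking Kenton above Elmhurst: 2.
Elmhurst wins 5–2, a margin of 3.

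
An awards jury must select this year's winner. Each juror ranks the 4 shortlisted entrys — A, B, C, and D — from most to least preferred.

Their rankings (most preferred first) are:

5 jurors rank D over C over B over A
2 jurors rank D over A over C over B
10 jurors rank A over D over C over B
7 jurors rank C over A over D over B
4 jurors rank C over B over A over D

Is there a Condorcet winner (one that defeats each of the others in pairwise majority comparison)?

Head-to-head results (28 voters total):
A vs B: A wins 19–9.
A vs C: C wins 16–12.
A vs D: A wins 21–7.
B vs C: C wins 28–0.
B vs D: D wins 24–4.
C vs D: D wins 17–11.
No candidate beats all others: A beats D beats C beats A, a majority cycle.

No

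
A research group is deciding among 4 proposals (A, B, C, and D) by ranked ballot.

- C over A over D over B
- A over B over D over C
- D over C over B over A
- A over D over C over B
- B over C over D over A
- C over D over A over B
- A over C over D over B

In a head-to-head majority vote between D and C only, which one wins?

Ballots ranking D above C: 3.
Ballots ranking C above D: 4.
C wins the head-to-head, 4–3.

C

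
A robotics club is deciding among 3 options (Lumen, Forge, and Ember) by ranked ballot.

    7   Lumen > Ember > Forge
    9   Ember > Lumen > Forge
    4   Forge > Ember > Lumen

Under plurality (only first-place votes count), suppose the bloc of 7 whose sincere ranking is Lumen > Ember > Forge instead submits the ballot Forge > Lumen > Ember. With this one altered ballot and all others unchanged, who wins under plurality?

First-place totals with the altered ballot: Lumen 0, Forge 11, Ember 9.
The switch changes the winner from Ember to Forge.

Forge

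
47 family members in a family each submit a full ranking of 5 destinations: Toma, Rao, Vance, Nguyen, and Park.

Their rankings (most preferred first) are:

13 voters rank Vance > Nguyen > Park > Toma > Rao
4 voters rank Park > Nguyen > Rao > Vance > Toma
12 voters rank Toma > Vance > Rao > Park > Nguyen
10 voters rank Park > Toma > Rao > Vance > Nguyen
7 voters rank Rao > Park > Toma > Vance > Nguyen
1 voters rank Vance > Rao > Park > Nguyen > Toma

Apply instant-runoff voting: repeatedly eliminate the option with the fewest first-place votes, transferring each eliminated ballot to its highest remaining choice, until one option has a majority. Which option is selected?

Round 1: Vance 14, Park 14, Toma 12, Rao 7, Nguyen 0. Nguyen has the fewest and is eliminated.
Round 2: Vance 14, Park 14, Toma 12, Rao 7. Rao has the fewest and is eliminated.
Round 3: Park 21, Vance 14, Toma 12. Toma has the fewest and is eliminated.
Round 4: Vance 26, Park 21. Vance has a majority.

Vance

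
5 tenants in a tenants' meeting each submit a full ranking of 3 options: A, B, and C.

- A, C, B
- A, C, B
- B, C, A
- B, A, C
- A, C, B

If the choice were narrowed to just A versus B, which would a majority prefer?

Ballots ranking A above B: 3.
Ballots ranking B above A: 2.
A wins the head-to-head, 3–2.

A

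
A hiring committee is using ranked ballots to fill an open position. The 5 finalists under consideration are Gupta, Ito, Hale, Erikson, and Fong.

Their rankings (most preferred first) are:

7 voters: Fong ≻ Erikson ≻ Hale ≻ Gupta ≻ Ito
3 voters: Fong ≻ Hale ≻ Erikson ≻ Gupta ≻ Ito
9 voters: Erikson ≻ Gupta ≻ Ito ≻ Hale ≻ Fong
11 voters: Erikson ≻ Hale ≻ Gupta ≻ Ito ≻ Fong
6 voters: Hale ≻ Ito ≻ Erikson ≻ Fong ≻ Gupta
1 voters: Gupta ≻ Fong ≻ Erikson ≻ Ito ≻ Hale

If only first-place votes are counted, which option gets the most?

First-place vote totals:
  Gupta: 1
  Ito: 0
  Hale: 6
  Erikson: 20
  Fong: 10
Erikson has the most first-place votes.

Erikson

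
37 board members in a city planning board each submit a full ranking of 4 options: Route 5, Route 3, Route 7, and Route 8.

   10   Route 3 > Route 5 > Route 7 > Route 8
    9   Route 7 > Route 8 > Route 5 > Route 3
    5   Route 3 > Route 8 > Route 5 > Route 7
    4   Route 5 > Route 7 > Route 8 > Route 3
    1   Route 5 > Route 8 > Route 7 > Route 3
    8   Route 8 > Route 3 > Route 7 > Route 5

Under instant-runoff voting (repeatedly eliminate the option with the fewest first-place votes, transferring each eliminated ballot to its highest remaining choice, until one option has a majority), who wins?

Route 3

Round 1: Route 3 15, Route 7 9, Route 8 8, Route 5 5. Route 5 has the fewest and is eliminated.
Round 2: Route 3 15, Route 7 13, Route 8 9. Route 8 has the fewest and is eliminated.
Round 3: Route 3 23, Route 7 14. Route 3 has a majority.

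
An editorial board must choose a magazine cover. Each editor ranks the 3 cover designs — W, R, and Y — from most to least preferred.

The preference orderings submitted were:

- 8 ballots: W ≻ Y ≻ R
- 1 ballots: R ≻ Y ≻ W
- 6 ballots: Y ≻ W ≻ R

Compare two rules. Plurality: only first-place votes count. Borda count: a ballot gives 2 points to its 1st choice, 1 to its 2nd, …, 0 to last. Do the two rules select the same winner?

Yes

Plurality first-place counts: W 8, R 1, Y 6 → W.
Borda totals: W 22, R 2, Y 21 → W.
The two rules agree on W.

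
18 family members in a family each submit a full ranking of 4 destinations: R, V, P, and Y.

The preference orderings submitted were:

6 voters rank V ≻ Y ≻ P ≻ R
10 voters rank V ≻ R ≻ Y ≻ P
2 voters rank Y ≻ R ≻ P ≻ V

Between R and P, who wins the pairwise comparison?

Ballots ranking R above P: 10+2 = 12.
Ballots ranking P above R: 6.
R wins the head-to-head, 12–6.

R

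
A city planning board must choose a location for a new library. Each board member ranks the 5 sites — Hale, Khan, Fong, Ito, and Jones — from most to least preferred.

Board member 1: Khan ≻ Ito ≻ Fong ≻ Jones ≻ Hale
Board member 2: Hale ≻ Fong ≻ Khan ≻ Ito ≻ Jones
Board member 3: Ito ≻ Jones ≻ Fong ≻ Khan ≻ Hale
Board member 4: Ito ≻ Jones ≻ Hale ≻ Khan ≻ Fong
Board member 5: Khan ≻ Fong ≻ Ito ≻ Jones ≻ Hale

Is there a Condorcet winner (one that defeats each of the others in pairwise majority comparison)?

Yes

Head-to-head results (5 voters total):
Hale vs Khan: Khan wins 3–2.
Hale vs Fong: Fong wins 3–2.
Hale vs Ito: Ito wins 4–1.
Hale vs Jones: Jones wins 4–1.
Khan vs Fong: Khan wins 3–2.
Khan vs Ito: Khan wins 3–2.
Khan vs Jones: Khan wins 3–2.
Fong vs Ito: Ito wins 3–2.
Fong vs Jones: Fong wins 3–2.
Ito vs Jones: Ito wins 5–0.
Khan beats each rival — Hale (3–2), Fong (3–2), Ito (3–2), Jones (3–2) — so Khan is the Condorcet winner.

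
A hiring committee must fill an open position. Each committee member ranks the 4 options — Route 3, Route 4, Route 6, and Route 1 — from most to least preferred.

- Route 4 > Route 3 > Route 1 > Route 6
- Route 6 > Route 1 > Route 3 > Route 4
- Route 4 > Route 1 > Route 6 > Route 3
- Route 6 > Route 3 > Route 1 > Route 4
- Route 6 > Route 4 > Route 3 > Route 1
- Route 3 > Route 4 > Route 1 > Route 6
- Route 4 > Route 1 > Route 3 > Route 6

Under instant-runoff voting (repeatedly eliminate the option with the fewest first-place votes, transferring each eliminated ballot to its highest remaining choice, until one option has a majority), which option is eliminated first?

Route 1

Round 1: Route 4 3, Route 6 3, Route 3 1, Route 1 0. Route 1 has the fewest and is eliminated.
Round 2: Route 4 3, Route 6 3, Route 3 1. Route 3 has the fewest and is eliminated.
Round 3: Route 4 4, Route 6 3. Route 4 has a majority.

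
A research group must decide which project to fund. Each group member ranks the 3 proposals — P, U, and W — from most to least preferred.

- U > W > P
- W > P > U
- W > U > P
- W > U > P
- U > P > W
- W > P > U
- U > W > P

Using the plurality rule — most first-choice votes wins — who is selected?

First-place vote totals:
  P: 0
  U: 3
  W: 4
W has the most first-place votes.

W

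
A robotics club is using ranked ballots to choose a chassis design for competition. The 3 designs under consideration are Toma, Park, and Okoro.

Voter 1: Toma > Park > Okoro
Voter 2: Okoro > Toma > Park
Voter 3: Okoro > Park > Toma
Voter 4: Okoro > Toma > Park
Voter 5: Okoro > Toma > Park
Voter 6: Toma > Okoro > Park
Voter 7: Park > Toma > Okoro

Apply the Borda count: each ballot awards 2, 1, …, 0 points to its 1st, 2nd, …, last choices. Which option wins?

Borda scores:
  Toma: 2 + 1 + 0 + 1 + 1 + 2 + 1 = 8
  Park: 1 + 0 + 1 + 0 + 0 + 0 + 2 = 4
  Okoro: 0 + 2 + 2 + 2 + 2 + 1 + 0 = 9
Okoro has the highest total.

Okoro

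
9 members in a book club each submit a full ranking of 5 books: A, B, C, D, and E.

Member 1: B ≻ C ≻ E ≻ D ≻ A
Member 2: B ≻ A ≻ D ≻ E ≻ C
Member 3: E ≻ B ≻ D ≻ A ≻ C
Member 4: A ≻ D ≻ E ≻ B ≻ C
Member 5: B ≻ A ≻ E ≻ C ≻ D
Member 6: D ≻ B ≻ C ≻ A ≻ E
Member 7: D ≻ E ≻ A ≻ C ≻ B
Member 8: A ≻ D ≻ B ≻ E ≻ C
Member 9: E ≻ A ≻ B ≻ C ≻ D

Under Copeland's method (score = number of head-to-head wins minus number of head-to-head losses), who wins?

Pairwise results:
  A vs B: B wins 5–4.
  A vs C: A wins 7–2.
  A vs D: A wins 5–4.
  A vs E: A wins 5–4.
  B vs C: B wins 8–1.
  B vs D: B wins 5–4.
  B vs E: B wins 5–4.
  C vs D: D wins 6–3.
  C vs E: E wins 7–2.
  D vs E: D wins 5–4.
Copeland scores (wins − losses):
  A: 3 − 1 = 2
  B: 4 − 0 = 4
  C: 0 − 4 = -4
  D: 2 − 2 = 0
  E: 1 − 3 = -2
B has the best Copeland score.

B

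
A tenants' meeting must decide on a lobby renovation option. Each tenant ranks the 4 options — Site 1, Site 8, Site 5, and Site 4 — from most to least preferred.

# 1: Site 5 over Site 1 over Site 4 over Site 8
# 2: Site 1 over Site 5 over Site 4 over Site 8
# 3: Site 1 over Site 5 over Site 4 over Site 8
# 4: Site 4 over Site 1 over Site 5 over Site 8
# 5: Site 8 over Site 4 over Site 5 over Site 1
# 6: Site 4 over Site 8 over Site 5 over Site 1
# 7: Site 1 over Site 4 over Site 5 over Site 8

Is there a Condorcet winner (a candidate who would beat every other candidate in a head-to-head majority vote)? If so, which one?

Site 1

Head-to-head results (7 voters total):
Site 1 vs Site 8: Site 1 wins 5–2.
Site 1 vs Site 5: Site 1 wins 4–3.
Site 1 vs Site 4: Site 1 wins 4–3.
Site 8 vs Site 5: Site 5 wins 5–2.
Site 8 vs Site 4: Site 4 wins 6–1.
Site 5 vs Site 4: Site 4 wins 4–3.
Site 1 beats each rival — Site 8 (5–2), Site 5 (4–3), Site 4 (4–3) — so Site 1 is the Condorcet winner.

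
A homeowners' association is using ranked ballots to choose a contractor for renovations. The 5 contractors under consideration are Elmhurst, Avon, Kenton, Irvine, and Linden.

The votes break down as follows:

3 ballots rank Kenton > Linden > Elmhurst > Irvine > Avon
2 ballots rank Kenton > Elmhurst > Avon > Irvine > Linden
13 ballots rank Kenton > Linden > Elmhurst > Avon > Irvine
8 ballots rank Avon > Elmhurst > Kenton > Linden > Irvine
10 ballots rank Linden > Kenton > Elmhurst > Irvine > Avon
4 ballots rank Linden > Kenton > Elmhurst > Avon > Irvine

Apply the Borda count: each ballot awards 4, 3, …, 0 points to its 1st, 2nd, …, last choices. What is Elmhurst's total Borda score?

90

Borda scores:
  Elmhurst: 3·2 + 2·3 + 13·2 + 8·3 + 10·2 + 4·2 = 90
  Avon: 3·0 + 2·2 + 13·1 + 8·4 + 10·0 + 4·1 = 53
  Kenton: 3·4 + 2·4 + 13·4 + 8·2 + 10·3 + 4·3 = 130
  Irvine: 3·1 + 2·1 + 13·0 + 8·0 + 10·1 + 4·0 = 15
  Linden: 3·3 + 2·0 + 13·3 + 8·1 + 10·4 + 4·4 = 112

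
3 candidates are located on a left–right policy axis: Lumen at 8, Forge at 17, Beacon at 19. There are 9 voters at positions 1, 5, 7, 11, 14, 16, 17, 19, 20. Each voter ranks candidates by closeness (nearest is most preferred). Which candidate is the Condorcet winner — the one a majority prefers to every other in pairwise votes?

Forge

With single-peaked preferences on a line, the Condorcet winner is the candidate closest to the median voter.
The median voter (position 14) is closest to Forge at 17.
Check: Forge vs Beacon — voters closer to Forge: 7 of 9.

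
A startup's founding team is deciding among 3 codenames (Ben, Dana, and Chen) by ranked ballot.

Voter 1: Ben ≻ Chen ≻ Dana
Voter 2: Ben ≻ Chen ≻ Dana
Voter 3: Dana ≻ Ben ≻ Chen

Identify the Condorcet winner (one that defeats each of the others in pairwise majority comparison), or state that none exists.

Ben

Head-to-head results (3 voters total):
Ben vs Dana: Ben wins 2–1.
Ben vs Chen: Ben wins 3–0.
Dana vs Chen: Chen wins 2–1.
Ben beats each rival — Dana (2–1), Chen (3–0) — so Ben is the Condorcet winner.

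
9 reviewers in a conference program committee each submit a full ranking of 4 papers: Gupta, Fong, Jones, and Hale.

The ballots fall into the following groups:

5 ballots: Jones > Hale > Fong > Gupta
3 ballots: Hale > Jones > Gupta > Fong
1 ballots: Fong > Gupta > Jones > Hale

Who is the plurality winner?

Jones

First-place vote totals:
  Gupta: 0
  Fong: 1
  Jones: 5
  Hale: 3
Jones has the most first-place votes.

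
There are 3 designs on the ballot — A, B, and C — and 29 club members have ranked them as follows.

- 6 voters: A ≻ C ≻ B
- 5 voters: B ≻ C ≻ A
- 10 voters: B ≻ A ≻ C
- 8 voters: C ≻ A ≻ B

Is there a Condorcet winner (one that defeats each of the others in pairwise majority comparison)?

Head-to-head results (29 voters total):
A vs B: B wins 15–14.
A vs C: A wins 16–13.
B vs C: B wins 15–14.
B beats each rival — A (15–14), C (15–14) — so B is the Condorcet winner.

Yes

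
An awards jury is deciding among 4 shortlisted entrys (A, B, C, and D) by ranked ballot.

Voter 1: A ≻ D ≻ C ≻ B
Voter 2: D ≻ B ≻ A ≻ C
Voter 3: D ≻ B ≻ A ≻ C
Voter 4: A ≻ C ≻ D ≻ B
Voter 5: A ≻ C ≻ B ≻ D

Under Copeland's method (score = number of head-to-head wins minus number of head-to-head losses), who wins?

Pairwise results:
  A vs B: A wins 3–2.
  A vs C: A wins 5–0.
  A vs D: A wins 3–2.
  B vs C: C wins 3–2.
  B vs D: D wins 4–1.
  C vs D: D wins 3–2.
Copeland scores (wins − losses):
  A: 3 − 0 = 3
  B: 0 − 3 = -3
  C: 1 − 2 = -1
  D: 2 − 1 = 1
A has the best Copeland score.

A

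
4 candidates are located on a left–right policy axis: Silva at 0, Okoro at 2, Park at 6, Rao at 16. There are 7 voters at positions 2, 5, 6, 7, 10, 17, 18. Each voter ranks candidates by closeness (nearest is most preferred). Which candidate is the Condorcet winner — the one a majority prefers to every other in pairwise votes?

With single-peaked preferences on a line, the Condorcet winner is the candidate closest to the median voter.
The median voter (position 7) is closest to Park at 6.
Check: Park vs Rao — voters closer to Park: 5 of 7.

Park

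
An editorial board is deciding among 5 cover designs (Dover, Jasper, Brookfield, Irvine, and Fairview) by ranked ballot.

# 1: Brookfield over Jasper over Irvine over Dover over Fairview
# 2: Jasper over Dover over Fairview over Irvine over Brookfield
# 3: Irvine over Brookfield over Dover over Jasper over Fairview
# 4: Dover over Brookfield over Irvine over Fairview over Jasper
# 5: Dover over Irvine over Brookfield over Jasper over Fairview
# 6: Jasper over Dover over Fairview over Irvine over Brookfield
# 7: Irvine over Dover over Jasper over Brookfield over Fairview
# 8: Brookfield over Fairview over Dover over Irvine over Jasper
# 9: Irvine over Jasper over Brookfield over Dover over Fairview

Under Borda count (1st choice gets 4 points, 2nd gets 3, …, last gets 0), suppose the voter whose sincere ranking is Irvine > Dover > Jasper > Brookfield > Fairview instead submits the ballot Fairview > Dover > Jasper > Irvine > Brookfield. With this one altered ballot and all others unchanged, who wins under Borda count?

Dover

Borda totals with the altered ballot: Dover 23, Jasper 18, Brookfield 18, Irvine 19, Fairview 12.
The winner is unchanged: still Dover.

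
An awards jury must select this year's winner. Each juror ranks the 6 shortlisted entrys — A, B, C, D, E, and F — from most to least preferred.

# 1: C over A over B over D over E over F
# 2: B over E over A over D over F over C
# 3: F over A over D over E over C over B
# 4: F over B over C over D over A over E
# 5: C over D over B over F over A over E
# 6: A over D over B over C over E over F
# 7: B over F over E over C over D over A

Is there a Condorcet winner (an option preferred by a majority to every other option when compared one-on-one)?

Head-to-head results (7 voters total):
A vs B: B wins 4–3.
A vs C: C wins 4–3.
A vs D: A wins 4–3.
A vs E: A wins 5–2.
A vs F: F wins 4–3.
B vs C: B wins 4–3.
B vs D: B wins 4–3.
B vs E: B wins 6–1.
B vs F: B wins 5–2.
C vs D: C wins 4–3.
C vs E: C wins 4–3.
C vs F: F wins 4–3.
D vs E: D wins 5–2.
D vs F: D wins 4–3.
E vs F: F wins 4–3.
B beats each rival — A (4–3), C (4–3), D (4–3), E (6–1), F (5–2) — so B is the Condorcet winner.

Yes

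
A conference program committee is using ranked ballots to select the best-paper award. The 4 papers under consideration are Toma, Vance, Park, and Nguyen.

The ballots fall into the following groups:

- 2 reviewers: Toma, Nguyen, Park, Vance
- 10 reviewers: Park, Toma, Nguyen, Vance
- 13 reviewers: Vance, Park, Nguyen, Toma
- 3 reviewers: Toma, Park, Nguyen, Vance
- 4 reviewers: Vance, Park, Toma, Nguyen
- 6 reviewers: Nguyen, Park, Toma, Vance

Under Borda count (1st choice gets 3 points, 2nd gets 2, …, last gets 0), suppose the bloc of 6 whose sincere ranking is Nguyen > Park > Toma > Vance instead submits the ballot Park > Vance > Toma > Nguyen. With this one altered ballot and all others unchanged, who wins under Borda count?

Borda totals with the altered ballot: Toma 45, Vance 63, Park 90, Nguyen 30.
The winner is unchanged: still Park.

Park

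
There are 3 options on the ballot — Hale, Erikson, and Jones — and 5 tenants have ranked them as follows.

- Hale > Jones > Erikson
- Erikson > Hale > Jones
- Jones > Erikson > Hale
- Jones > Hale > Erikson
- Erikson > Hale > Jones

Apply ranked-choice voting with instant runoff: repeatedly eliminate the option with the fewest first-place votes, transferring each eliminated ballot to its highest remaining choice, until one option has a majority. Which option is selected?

Jones

Round 1: Erikson 2, Jones 2, Hale 1. Hale has the fewest and is eliminated.
Round 2: Jones 3, Erikson 2. Jones has a majority.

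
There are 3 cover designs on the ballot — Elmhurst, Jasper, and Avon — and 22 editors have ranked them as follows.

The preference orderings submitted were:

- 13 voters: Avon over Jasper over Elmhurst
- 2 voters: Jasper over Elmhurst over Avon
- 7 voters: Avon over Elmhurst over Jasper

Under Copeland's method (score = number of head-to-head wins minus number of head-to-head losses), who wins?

Pairwise results:
  Elmhurst vs Jasper: Jasper wins 15–7.
  Elmhurst vs Avon: Avon wins 20–2.
  Jasper vs Avon: Avon wins 20–2.
Copeland scores (wins − losses):
  Elmhurst: 0 − 2 = -2
  Jasper: 1 − 1 = 0
  Avon: 2 − 0 = 2
Avon has the best Copeland score.

Avon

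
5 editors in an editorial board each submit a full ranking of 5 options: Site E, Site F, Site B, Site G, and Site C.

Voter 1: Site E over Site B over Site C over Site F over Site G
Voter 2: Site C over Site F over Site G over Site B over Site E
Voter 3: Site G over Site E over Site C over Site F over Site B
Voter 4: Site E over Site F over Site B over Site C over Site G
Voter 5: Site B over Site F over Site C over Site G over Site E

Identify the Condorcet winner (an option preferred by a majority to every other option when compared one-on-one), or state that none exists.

Head-to-head results (5 voters total):
Site E vs Site F: Site E wins 3–2.
Site E vs Site B: Site E wins 3–2.
Site E vs Site G: Site G wins 3–2.
Site E vs Site C: Site E wins 3–2.
Site F vs Site B: Site F wins 3–2.
Site F vs Site G: Site F wins 4–1.
Site F vs Site C: Site C wins 3–2.
Site B vs Site G: Site B wins 3–2.
Site B vs Site C: Site B wins 3–2.
Site G vs Site C: Site C wins 4–1.
No candidate beats all others: Site E beats Site F beats Site G beats Site E, a majority cycle.

None — there is no Condorcet winner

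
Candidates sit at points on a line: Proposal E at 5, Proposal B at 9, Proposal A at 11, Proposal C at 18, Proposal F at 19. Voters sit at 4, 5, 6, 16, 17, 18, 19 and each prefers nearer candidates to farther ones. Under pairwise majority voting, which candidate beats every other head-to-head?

Proposal C

With single-peaked preferences on a line, the Condorcet winner is the candidate closest to the median voter.
The median voter (position 16) is closest to Proposal C at 18.
Check: Proposal C vs Proposal E — voters closer to Proposal C: 4 of 7.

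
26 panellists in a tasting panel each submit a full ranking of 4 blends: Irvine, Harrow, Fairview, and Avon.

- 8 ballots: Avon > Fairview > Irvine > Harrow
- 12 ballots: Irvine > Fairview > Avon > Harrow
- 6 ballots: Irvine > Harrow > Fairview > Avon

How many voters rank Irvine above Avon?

Ballots ranking Irvine above Avon: 12+6 = 18.
Ballots ranking Avon above Irvine: 8.
So 18 of 26 voters prefer Irvine to Avon.

18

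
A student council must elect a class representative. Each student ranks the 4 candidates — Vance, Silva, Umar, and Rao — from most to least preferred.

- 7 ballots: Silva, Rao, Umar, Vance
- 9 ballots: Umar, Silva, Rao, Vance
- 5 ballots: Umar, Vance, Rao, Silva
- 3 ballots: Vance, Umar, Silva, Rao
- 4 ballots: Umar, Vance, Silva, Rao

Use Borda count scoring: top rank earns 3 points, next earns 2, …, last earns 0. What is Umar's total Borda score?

Borda scores:
  Vance: 7·0 + 9·0 + 5·2 + 3·3 + 4·2 = 27
  Silva: 7·3 + 9·2 + 5·0 + 3·1 + 4·1 = 46
  Umar: 7·1 + 9·3 + 5·3 + 3·2 + 4·3 = 67
  Rao: 7·2 + 9·1 + 5·1 + 3·0 + 4·0 = 28

67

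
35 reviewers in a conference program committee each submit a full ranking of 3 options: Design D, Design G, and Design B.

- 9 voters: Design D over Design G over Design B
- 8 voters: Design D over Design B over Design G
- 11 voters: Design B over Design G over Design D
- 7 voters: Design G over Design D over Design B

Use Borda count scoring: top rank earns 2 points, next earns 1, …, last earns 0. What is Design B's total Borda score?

Borda scores:
  Design D: 9·2 + 8·2 + 11·0 + 7·1 = 41
  Design G: 9·1 + 8·0 + 11·1 + 7·2 = 34
  Design B: 9·0 + 8·1 + 11·2 + 7·0 = 30

30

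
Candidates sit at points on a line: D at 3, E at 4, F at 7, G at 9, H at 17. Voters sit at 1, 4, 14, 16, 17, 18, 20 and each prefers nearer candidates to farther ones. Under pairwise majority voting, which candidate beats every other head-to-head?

H

With single-peaked preferences on a line, the Condorcet winner is the candidate closest to the median voter.
The median voter (position 16) is closest to H at 17.
Check: H vs F — voters closer to H: 5 of 7.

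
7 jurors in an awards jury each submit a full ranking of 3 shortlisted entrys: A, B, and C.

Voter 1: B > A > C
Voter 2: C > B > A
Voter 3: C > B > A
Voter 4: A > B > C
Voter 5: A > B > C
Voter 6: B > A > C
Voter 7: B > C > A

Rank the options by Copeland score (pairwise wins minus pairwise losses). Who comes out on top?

B

Pairwise results:
  A vs B: B wins 5–2.
  A vs C: A wins 4–3.
  B vs C: B wins 5–2.
Copeland scores (wins − losses):
  A: 1 − 1 = 0
  B: 2 − 0 = 2
  C: 0 − 2 = -2
B has the best Copeland score.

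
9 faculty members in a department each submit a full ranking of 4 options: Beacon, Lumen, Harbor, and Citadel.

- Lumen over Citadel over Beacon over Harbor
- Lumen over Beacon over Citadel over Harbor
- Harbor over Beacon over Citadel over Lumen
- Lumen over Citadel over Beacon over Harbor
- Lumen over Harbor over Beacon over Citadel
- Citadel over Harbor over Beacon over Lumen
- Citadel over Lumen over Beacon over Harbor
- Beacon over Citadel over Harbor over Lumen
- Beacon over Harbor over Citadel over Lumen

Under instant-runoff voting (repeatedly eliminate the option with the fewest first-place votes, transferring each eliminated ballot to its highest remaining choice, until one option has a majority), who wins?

Round 1: Lumen 4, Beacon 2, Citadel 2, Harbor 1. Harbor has the fewest and is eliminated.
Round 2: Lumen 4, Beacon 3, Citadel 2. Citadel has the fewest and is eliminated.
Round 3: Lumen 5, Beacon 4. Lumen has a majority.

Lumen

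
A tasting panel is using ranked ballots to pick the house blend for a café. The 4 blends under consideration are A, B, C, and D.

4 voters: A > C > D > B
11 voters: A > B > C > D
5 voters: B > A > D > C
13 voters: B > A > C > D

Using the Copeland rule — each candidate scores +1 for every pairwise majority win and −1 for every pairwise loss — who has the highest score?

B

Pairwise results:
  A vs B: B wins 18–15.
  A vs C: A wins 33–0.
  A vs D: A wins 33–0.
  B vs C: B wins 29–4.
  B vs D: B wins 29–4.
  C vs D: C wins 28–5.
Copeland scores (wins − losses):
  A: 2 − 1 = 1
  B: 3 − 0 = 3
  C: 1 − 2 = -1
  D: 0 − 3 = -3
B has the best Copeland score.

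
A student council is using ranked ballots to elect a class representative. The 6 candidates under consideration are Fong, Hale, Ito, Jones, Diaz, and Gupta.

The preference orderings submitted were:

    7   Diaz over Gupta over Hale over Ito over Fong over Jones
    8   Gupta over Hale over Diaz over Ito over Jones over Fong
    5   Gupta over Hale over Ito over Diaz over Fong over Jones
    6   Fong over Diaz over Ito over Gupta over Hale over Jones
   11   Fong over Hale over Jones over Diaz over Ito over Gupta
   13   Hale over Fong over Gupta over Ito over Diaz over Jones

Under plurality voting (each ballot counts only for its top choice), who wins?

Fong

First-place vote totals:
  Fong: 17
  Hale: 13
  Ito: 0
  Jones: 0
  Diaz: 7
  Gupta: 13
Fong has the most first-place votes.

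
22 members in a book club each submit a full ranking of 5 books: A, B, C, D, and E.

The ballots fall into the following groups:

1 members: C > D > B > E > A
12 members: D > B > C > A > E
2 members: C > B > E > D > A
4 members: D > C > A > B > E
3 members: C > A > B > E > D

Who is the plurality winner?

D

First-place vote totals:
  A: 0
  B: 0
  C: 6
  D: 16
  E: 0
D has the most first-place votes.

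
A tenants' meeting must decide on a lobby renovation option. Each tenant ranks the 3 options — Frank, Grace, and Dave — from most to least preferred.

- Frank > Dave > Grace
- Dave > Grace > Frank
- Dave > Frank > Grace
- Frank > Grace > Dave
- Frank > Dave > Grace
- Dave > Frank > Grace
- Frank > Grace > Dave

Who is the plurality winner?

Frank

First-place vote totals:
  Frank: 4
  Grace: 0
  Dave: 3
Frank has the most first-place votes.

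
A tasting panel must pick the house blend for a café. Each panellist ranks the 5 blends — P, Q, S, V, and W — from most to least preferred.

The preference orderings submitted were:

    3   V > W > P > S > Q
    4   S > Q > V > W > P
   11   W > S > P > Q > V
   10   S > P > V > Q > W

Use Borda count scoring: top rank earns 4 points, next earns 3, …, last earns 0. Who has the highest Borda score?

Borda scores:
  P: 3·2 + 4·0 + 11·2 + 10·3 = 58
  Q: 3·0 + 4·3 + 11·1 + 10·1 = 33
  S: 3·1 + 4·4 + 11·3 + 10·4 = 92
  V: 3·4 + 4·2 + 11·0 + 10·2 = 40
  W: 3·3 + 4·1 + 11·4 + 10·0 = 57
S has the highest total.

S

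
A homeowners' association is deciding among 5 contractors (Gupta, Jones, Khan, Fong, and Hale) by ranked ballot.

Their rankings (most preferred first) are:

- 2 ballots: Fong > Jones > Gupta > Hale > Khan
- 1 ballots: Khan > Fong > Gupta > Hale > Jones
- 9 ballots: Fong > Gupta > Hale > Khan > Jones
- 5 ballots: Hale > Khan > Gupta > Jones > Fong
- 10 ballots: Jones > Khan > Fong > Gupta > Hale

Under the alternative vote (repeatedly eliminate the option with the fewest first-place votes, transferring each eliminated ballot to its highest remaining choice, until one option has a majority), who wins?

Round 1: Fong 11, Jones 10, Hale 5, Khan 1, Gupta 0. Gupta has the fewest and is eliminated.
Round 2: Fong 11, Jones 10, Hale 5, Khan 1. Khan has the fewest and is eliminated.
Round 3: Fong 12, Jones 10, Hale 5. Hale has the fewest and is eliminated.
Round 4: Jones 15, Fong 12. Jones has a majority.

Jones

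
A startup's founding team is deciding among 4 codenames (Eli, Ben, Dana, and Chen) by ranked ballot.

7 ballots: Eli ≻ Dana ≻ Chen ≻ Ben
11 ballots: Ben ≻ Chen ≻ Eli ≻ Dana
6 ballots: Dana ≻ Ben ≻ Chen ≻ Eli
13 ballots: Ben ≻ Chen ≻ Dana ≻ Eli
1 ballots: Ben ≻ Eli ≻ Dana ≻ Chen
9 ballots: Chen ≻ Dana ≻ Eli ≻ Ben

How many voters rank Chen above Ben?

Ballots ranking Chen above Ben: 7+9 = 16.
Ballots ranking Ben above Chen: 11+6+13+1 = 31.
So 16 of 47 voters prefer Chen to Ben.

16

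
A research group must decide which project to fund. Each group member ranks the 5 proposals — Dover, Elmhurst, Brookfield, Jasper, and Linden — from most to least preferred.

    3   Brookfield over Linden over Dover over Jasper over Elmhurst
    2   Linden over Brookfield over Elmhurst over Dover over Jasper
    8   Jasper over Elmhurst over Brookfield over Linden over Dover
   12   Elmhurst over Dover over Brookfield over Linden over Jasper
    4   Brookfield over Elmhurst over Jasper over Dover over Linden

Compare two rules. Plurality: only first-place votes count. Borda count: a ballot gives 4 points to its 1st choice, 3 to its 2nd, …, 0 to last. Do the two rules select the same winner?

Yes

Plurality first-place counts: Dover 0, Elmhurst 12, Brookfield 7, Jasper 8, Linden 2 → Elmhurst.
Borda totals: Dover 48, Elmhurst 88, Brookfield 74, Jasper 43, Linden 37 → Elmhurst.
The two rules agree on Elmhurst.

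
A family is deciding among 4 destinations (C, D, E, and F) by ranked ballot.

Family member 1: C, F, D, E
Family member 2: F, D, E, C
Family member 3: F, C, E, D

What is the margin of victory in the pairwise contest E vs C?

Ballots ranking E above C: 1.
Ballots ranking C above E: 2.
C wins 2–1, a margin of 1.

1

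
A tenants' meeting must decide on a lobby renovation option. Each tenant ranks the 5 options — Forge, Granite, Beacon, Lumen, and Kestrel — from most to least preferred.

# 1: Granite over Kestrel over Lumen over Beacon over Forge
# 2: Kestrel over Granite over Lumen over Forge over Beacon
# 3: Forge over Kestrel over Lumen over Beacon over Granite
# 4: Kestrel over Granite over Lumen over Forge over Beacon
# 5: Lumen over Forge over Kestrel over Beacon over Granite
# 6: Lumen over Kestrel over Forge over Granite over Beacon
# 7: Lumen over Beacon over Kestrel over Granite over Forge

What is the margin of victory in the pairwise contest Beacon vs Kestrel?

Ballots ranking Beacon above Kestrel: 1.
Ballots ranking Kestrel above Beacon: 6.
Kestrel wins 6–1, a margin of 5.

5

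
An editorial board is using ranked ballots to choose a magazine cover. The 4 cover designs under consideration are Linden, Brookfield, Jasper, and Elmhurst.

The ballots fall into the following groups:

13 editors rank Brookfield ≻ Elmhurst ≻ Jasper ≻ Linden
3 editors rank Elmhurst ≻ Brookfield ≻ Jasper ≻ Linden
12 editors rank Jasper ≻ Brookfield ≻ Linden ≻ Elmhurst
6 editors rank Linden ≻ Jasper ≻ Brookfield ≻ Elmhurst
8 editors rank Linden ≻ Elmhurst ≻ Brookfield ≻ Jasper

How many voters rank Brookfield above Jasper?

Ballots ranking Brookfield above Jasper: 13+3+8 = 24.
Ballots ranking Jasper above Brookfield: 12+6 = 18.
So 24 of 42 voters prefer Brookfield to Jasper.

24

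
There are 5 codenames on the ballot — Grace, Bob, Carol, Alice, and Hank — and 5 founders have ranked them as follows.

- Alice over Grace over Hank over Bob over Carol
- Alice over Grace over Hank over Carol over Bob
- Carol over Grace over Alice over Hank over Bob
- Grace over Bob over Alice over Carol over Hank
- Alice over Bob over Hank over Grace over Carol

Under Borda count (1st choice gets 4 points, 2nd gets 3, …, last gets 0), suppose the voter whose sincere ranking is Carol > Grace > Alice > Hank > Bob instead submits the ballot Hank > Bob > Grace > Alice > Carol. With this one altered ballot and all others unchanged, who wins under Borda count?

Borda totals with the altered ballot: Grace 13, Bob 10, Carol 2, Alice 15, Hank 10.
The winner is unchanged: still Alice.

Alice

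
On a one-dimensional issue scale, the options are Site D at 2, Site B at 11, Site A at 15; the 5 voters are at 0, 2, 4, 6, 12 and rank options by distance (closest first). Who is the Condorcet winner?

With single-peaked preferences on a line, the Condorcet winner is the candidate closest to the median voter.
The median voter (position 4) is closest to Site D at 2.
Check: Site D vs Site B — voters closer to Site D: 4 of 5.

Site D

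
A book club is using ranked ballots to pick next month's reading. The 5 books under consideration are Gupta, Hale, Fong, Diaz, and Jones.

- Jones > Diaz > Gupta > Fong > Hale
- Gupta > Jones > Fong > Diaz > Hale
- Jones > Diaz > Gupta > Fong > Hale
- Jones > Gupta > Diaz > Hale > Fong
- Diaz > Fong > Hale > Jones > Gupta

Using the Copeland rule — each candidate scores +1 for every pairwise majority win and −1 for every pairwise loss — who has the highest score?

Pairwise results:
  Gupta vs Hale: Gupta wins 4–1.
  Gupta vs Fong: Gupta wins 4–1.
  Gupta vs Diaz: Diaz wins 3–2.
  Gupta vs Jones: Jones wins 4–1.
  Hale vs Fong: Fong wins 4–1.
  Hale vs Diaz: Diaz wins 5–0.
  Hale vs Jones: Jones wins 4–1.
  Fong vs Diaz: Diaz wins 4–1.
  Fong vs Jones: Jones wins 4–1.
  Diaz vs Jones: Jones wins 4–1.
Copeland scores (wins − losses):
  Gupta: 2 − 2 = 0
  Hale: 0 − 4 = -4
  Fong: 1 − 3 = -2
  Diaz: 3 − 1 = 2
  Jones: 4 − 0 = 4
Jones has the best Copeland score.

Jones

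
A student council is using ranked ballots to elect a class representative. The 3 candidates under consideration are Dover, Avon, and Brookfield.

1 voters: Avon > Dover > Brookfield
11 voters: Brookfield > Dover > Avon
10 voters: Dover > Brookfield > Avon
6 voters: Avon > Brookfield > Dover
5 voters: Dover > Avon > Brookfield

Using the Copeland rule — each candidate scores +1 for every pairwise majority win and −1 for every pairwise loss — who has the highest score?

Pairwise results:
  Dover vs Avon: Dover wins 26–7.
  Dover vs Brookfield: Brookfield wins 17–16.
  Avon vs Brookfield: Brookfield wins 21–12.
Copeland scores (wins − losses):
  Dover: 1 − 1 = 0
  Avon: 0 − 2 = -2
  Brookfield: 2 − 0 = 2
Brookfield has the best Copeland score.

Brookfield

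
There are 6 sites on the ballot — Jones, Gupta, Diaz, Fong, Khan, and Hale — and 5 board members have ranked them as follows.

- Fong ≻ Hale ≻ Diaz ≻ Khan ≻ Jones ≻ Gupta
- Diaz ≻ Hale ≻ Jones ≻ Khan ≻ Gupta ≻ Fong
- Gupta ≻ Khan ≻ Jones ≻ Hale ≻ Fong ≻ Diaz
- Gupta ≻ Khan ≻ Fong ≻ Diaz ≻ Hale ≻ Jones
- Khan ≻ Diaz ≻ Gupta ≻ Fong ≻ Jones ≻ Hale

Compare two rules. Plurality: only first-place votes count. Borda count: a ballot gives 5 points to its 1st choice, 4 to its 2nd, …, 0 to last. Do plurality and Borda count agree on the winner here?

Plurality first-place counts: Jones 0, Gupta 2, Diaz 1, Fong 1, Khan 1, Hale 0 → Gupta.
Borda totals: Jones 8, Gupta 14, Diaz 14, Fong 11, Khan 17, Hale 11 → Khan.
The two rules disagree: plurality picks Gupta, Borda picks Khan.

No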